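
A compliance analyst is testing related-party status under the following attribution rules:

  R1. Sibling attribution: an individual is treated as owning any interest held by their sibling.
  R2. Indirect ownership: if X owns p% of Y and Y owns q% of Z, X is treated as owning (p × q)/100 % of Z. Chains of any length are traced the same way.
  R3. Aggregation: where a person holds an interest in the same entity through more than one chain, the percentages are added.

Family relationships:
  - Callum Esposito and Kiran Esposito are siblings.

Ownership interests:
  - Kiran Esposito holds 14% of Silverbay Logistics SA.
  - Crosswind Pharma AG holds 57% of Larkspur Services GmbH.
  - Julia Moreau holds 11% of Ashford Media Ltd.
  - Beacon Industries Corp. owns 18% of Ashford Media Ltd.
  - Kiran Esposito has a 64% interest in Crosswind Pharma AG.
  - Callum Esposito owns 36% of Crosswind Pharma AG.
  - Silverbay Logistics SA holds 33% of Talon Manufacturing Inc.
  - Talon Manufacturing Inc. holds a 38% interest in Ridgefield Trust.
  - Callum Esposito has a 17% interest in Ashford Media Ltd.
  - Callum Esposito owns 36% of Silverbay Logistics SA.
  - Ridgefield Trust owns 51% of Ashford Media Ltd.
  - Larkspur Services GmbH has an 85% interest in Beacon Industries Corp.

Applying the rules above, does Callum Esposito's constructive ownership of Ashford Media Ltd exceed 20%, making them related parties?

Yes

By sibling attribution (R1), Callum Esposito is treated as also owning Kiran Esposito's interest in Crosswind Pharma AG, giving 36% + 64% = 100%.
By sibling attribution (R1), Callum Esposito is treated as also owning Kiran Esposito's interest in Silverbay Logistics SA, giving 36% + 14% = 50%.
Chain via Crosswind Pharma AG → Larkspur Services GmbH → Beacon Industries Corp. (R2): 100% × 57% × 85% × 18% = 8.721% of Ashford Media Ltd.
Chain via Silverbay Logistics SA → Talon Manufacturing Inc. → Ridgefield Trust (R2): 50% × 33% × 38% × 51% = 3.1977% of Ashford Media Ltd.
Direct interest in Ashford Media Ltd: 17%.
Aggregating (R3): 8.721% + 3.1977% + 17% = 28.9187%.
28.9187% exceeds the 20% threshold, so Callum is a related party to Ashford Media Ltd.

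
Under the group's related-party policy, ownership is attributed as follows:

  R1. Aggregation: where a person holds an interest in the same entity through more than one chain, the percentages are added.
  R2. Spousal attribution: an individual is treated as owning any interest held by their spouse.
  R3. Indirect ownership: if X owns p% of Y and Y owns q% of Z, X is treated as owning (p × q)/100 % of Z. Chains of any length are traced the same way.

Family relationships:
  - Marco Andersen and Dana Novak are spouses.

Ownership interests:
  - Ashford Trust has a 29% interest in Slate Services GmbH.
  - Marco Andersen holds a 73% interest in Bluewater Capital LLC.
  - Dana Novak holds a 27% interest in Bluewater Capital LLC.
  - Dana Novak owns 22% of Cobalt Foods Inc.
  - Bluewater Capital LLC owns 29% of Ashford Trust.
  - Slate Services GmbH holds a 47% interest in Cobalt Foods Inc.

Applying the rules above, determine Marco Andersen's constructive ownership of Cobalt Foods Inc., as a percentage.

25.9527%

By spousal attribution (R2), Marco Andersen is treated as also owning Dana Novak's interest in Bluewater Capital LLC, giving 73% + 27% = 100%.
By spousal attribution (R2), Marco Andersen is treated as owning Dana Novak's 22% interest in Cobalt Foods Inc.
Chain via Bluewater Capital LLC → Ashford Trust → Slate Services GmbH (R3): 100% × 29% × 29% × 47% = 3.9527% of Cobalt Foods Inc.
Direct interest in Cobalt Foods Inc: 22%.
Aggregating (R1): 3.9527% + 22% = 25.9527%.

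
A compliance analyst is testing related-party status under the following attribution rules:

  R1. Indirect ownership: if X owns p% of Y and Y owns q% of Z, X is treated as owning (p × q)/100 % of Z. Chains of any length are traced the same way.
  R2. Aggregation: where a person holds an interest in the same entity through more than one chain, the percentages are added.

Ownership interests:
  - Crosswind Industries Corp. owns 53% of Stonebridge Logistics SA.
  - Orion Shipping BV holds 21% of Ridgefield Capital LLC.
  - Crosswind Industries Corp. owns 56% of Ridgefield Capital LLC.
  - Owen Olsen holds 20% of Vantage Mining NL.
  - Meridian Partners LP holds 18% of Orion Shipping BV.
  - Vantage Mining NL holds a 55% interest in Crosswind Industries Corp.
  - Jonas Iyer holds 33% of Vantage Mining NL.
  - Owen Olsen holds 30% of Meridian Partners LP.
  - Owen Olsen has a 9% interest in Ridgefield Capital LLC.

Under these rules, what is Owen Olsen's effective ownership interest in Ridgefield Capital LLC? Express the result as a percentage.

Chain via Vantage Mining NL → Crosswind Industries Corp. (R1): 20% × 55% × 56% = 6.16% of Ridgefield Capital LLC.
Chain via Meridian Partners LP → Orion Shipping BV (R1): 30% × 18% × 21% = 1.134% of Ridgefield Capital LLC.
Direct interest in Ridgefield Capital LLC: 9%.
Aggregating (R2): 6.16% + 1.134% + 9% = 16.294%.

16.294%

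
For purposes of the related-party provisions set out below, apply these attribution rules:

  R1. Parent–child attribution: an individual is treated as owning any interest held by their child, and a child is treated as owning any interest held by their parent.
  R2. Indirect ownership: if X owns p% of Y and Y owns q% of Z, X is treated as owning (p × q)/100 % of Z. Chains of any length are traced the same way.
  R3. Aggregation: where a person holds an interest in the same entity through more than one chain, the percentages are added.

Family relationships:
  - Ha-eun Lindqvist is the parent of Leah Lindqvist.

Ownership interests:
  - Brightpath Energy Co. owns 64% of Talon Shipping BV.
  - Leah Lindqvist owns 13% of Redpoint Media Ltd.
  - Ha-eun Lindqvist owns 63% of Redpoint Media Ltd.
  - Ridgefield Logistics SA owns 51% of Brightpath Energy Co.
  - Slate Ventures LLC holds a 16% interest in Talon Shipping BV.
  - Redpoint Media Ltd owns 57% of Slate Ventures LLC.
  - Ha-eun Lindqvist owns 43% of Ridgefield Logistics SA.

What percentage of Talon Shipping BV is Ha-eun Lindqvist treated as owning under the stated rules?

By parent–child attribution (R1), Ha-eun Lindqvist is treated as also owning Leah Lindqvist's interest in Redpoint Media Ltd, giving 63% + 13% = 76%.
Chain via Ridgefield Logistics SA → Brightpath Energy Co. (R2): 43% × 51% × 64% = 14.0352% of Talon Shipping BV.
Chain via Redpoint Media Ltd → Slate Ventures LLC (R2): 76% × 57% × 16% = 6.9312% of Talon Shipping BV.
Aggregating (R3): 14.0352% + 6.9312% = 20.9664%.

20.9664%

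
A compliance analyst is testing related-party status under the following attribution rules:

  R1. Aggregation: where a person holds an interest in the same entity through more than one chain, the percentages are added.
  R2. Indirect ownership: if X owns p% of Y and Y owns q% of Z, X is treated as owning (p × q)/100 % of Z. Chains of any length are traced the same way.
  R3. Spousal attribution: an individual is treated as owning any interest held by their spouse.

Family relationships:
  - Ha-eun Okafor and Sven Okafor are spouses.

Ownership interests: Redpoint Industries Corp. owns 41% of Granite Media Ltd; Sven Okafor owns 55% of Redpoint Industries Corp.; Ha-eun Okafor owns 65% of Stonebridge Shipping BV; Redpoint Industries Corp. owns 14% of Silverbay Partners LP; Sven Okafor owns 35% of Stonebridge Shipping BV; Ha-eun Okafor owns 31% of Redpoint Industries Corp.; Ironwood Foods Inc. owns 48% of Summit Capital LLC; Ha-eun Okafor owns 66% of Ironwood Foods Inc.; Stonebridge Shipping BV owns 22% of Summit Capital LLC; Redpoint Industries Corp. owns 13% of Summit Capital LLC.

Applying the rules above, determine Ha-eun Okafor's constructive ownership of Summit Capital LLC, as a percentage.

64.86%

By spousal attribution (R3), Ha-eun Okafor is treated as also owning Sven Okafor's interest in Redpoint Industries Corp, giving 31% + 55% = 86%.
By spousal attribution (R3), Ha-eun Okafor is treated as also owning Sven Okafor's interest in Stonebridge Shipping BV, giving 65% + 35% = 100%.
Chain via Ironwood Foods Inc. (R2): 66% × 48% = 31.68% of Summit Capital LLC.
Chain via Redpoint Industries Corp. (R2): 86% × 13% = 11.18% of Summit Capital LLC.
Chain via Stonebridge Shipping BV (R2): 100% × 22% = 22% of Summit Capital LLC.
Aggregating (R1): 31.68% + 11.18% + 22% = 64.86%.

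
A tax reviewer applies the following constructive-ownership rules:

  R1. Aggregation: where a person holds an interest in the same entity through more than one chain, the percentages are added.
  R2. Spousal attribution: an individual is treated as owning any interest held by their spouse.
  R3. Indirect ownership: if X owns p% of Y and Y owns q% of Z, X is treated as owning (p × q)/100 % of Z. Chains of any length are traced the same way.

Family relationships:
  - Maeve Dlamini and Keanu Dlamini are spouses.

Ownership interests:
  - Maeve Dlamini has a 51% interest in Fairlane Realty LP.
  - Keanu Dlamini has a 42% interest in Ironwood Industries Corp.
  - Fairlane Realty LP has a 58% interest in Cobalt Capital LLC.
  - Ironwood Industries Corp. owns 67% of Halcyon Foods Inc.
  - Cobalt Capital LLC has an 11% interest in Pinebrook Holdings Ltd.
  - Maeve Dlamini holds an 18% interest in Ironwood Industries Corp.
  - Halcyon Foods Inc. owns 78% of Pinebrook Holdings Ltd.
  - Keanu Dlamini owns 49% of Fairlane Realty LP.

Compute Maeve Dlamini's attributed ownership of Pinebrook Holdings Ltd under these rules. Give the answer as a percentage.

37.736%

By spousal attribution (R2), Maeve Dlamini is treated as also owning Keanu Dlamini's interest in Ironwood Industries Corp, giving 18% + 42% = 60%.
By spousal attribution (R2), Maeve Dlamini is treated as also owning Keanu Dlamini's interest in Fairlane Realty LP, giving 51% + 49% = 100%.
Chain via Ironwood Industries Corp. → Halcyon Foods Inc. (R3): 60% × 67% × 78% = 31.356% of Pinebrook Holdings Ltd.
Chain via Fairlane Realty LP → Cobalt Capital LLC (R3): 100% × 58% × 11% = 6.38% of Pinebrook Holdings Ltd.
Aggregating (R1): 31.356% + 6.38% = 37.736%.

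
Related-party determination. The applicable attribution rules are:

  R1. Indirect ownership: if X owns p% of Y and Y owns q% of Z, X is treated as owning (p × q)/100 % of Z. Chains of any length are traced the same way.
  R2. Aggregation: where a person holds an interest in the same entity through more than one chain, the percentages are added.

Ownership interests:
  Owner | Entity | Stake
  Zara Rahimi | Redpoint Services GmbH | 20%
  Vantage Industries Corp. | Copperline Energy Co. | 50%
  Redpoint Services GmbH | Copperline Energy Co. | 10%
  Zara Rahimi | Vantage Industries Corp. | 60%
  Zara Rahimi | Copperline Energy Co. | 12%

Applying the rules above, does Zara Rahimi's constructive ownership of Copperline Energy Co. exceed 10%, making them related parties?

Chain via Redpoint Services GmbH (R1): 20% × 10% = 2% of Copperline Energy Co.
Chain via Vantage Industries Corp. (R1): 60% × 50% = 30% of Copperline Energy Co.
Direct interest in Copperline Energy Co: 12%.
Aggregating (R2): 2% + 30% + 12% = 44%.
44% exceeds the 10% threshold, so Zara is a related party to Copperline Energy Co.

Yes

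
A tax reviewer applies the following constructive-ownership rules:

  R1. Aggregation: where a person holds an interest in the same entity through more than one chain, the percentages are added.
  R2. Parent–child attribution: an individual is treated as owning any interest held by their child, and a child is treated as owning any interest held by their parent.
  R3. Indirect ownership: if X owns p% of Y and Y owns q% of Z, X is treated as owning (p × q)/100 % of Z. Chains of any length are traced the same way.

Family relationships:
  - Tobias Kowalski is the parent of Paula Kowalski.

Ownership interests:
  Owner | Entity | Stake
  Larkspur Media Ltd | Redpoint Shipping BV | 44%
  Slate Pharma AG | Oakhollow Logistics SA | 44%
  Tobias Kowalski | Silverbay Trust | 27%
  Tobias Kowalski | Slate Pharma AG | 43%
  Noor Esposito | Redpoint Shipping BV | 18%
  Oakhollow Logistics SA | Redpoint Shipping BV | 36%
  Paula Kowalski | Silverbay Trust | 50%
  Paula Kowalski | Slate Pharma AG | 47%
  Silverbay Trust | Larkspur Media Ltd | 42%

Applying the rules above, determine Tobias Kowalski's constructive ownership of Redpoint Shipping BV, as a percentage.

28.4856%

By parent–child attribution (R2), Tobias Kowalski is treated as also owning Paula Kowalski's interest in Silverbay Trust, giving 27% + 50% = 77%.
By parent–child attribution (R2), Tobias Kowalski is treated as also owning Paula Kowalski's interest in Slate Pharma AG, giving 43% + 47% = 90%.
Chain via Silverbay Trust → Larkspur Media Ltd (R3): 77% × 42% × 44% = 14.2296% of Redpoint Shipping BV.
Chain via Slate Pharma AG → Oakhollow Logistics SA (R3): 90% × 44% × 36% = 14.256% of Redpoint Shipping BV.
Aggregating (R1): 14.2296% + 14.256% = 28.4856%.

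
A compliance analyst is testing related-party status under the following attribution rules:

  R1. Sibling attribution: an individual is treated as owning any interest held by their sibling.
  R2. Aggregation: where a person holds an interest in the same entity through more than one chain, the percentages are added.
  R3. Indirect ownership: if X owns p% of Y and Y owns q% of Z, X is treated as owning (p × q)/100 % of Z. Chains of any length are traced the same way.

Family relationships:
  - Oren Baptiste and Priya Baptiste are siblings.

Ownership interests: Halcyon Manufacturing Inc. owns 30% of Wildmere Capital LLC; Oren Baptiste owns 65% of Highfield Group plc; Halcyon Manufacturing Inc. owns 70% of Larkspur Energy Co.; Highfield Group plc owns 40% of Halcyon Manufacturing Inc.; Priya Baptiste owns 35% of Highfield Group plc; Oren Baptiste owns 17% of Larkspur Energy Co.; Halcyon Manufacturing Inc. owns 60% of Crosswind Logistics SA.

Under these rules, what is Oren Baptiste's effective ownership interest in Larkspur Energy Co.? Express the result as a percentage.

45%

By sibling attribution (R1), Oren Baptiste is treated as also owning Priya Baptiste's interest in Highfield Group plc, giving 65% + 35% = 100%.
Chain via Highfield Group plc → Halcyon Manufacturing Inc. (R3): 100% × 40% × 70% = 28% of Larkspur Energy Co.
Direct interest in Larkspur Energy Co: 17%.
Aggregating (R2): 28% + 17% = 45%.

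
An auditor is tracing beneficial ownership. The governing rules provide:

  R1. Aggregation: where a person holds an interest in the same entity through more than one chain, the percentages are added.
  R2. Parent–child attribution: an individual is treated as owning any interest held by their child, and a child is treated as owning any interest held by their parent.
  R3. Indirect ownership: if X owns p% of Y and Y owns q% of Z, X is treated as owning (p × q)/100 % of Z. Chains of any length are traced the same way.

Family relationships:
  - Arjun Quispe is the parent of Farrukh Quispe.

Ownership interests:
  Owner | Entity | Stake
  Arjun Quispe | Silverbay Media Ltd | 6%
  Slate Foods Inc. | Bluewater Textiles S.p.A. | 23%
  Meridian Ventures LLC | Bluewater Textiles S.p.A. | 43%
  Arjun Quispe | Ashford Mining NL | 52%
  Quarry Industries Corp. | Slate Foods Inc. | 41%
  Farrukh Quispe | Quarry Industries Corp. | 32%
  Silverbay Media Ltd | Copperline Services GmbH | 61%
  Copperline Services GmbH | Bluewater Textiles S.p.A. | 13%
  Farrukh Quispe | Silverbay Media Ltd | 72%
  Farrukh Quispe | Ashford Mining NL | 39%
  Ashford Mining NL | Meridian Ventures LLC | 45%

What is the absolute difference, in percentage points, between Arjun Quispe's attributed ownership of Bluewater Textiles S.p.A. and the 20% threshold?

By parent–child attribution (R2), Arjun Quispe is treated as also owning Farrukh Quispe's interest in Silverbay Media Ltd, giving 6% + 72% = 78%.
By parent–child attribution (R2), Arjun Quispe is treated as also owning Farrukh Quispe's interest in Ashford Mining NL, giving 52% + 39% = 91%.
By parent–child attribution (R2), Arjun Quispe is treated as owning Farrukh Quispe's 32% interest in Quarry Industries Corp.
Chain via Silverbay Media Ltd → Copperline Services GmbH (R3): 78% × 61% × 13% = 6.1854% of Bluewater Textiles S.p.A.
Chain via Ashford Mining NL → Meridian Ventures LLC (R3): 91% × 45% × 43% = 17.6085% of Bluewater Textiles S.p.A.
Chain via Quarry Industries Corp. → Slate Foods Inc. (R3): 32% × 41% × 23% = 3.0176% of Bluewater Textiles S.p.A.
Aggregating (R1): 6.1854% + 17.6085% + 3.0176% = 26.8115%.
26.8115% exceeds the 20% threshold by 6.8115 percentage points.

6.8115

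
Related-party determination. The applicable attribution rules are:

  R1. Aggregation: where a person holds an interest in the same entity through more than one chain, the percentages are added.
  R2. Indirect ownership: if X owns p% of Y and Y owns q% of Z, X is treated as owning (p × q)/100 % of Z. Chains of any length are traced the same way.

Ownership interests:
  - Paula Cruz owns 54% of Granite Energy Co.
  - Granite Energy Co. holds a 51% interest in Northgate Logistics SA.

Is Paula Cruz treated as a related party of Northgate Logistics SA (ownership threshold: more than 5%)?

Yes

Chain via Granite Energy Co. (R2): 54% × 51% = 27.54% of Northgate Logistics SA.
27.54% exceeds the 5% threshold, so Paula is a related party to Northgate Logistics SA.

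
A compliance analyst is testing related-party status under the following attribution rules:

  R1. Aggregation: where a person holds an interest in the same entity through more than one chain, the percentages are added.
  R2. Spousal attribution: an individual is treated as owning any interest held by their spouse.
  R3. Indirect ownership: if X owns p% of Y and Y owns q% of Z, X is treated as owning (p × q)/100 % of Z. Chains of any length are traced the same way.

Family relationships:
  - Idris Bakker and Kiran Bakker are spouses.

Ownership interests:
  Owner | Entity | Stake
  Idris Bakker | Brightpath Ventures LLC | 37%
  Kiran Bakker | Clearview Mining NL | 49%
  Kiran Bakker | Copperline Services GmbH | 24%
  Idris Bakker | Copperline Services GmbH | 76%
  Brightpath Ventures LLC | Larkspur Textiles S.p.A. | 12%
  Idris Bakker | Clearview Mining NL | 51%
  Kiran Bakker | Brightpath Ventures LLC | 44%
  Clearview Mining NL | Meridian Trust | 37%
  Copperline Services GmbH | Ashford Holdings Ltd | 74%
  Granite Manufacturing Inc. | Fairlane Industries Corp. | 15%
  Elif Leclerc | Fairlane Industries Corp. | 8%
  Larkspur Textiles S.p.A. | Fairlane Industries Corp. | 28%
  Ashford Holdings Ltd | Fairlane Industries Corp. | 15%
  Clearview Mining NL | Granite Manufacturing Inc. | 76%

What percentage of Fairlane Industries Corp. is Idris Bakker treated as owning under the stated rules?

By spousal attribution (R2), Idris Bakker is treated as also owning Kiran Bakker's interest in Brightpath Ventures LLC, giving 37% + 44% = 81%.
By spousal attribution (R2), Idris Bakker is treated as also owning Kiran Bakker's interest in Clearview Mining NL, giving 51% + 49% = 100%.
By spousal attribution (R2), Idris Bakker is treated as also owning Kiran Bakker's interest in Copperline Services GmbH, giving 76% + 24% = 100%.
Chain via Brightpath Ventures LLC → Larkspur Textiles S.p.A. (R3): 81% × 12% × 28% = 2.7216% of Fairlane Industries Corp.
Chain via Clearview Mining NL → Granite Manufacturing Inc. (R3): 100% × 76% × 15% = 11.4% of Fairlane Industries Corp.
Chain via Copperline Services GmbH → Ashford Holdings Ltd (R3): 100% × 74% × 15% = 11.1% of Fairlane Industries Corp.
Aggregating (R1): 2.7216% + 11.4% + 11.1% = 25.2216%.

25.2216%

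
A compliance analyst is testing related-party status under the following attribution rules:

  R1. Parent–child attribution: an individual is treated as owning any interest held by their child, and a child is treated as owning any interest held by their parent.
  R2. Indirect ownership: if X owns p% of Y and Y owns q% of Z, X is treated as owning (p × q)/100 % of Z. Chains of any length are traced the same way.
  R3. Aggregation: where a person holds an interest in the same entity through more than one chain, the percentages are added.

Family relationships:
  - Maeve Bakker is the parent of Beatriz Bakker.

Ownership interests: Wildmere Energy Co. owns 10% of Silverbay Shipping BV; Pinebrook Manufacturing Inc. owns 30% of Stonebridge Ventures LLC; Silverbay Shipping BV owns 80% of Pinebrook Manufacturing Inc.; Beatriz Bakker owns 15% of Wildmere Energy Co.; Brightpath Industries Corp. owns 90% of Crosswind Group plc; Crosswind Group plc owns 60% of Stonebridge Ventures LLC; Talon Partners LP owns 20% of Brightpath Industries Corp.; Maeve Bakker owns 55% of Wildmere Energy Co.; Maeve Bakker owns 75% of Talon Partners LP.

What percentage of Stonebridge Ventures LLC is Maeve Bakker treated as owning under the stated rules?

By parent–child attribution (R1), Maeve Bakker is treated as also owning Beatriz Bakker's interest in Wildmere Energy Co, giving 55% + 15% = 70%.
Chain via Wildmere Energy Co. → Silverbay Shipping BV → Pinebrook Manufacturing Inc. (R2): 70% × 10% × 80% × 30% = 1.68% of Stonebridge Ventures LLC.
Chain via Talon Partners LP → Brightpath Industries Corp. → Crosswind Group plc (R2): 75% × 20% × 90% × 60% = 8.1% of Stonebridge Ventures LLC.
Aggregating (R3): 1.68% + 8.1% = 9.78%.

9.78%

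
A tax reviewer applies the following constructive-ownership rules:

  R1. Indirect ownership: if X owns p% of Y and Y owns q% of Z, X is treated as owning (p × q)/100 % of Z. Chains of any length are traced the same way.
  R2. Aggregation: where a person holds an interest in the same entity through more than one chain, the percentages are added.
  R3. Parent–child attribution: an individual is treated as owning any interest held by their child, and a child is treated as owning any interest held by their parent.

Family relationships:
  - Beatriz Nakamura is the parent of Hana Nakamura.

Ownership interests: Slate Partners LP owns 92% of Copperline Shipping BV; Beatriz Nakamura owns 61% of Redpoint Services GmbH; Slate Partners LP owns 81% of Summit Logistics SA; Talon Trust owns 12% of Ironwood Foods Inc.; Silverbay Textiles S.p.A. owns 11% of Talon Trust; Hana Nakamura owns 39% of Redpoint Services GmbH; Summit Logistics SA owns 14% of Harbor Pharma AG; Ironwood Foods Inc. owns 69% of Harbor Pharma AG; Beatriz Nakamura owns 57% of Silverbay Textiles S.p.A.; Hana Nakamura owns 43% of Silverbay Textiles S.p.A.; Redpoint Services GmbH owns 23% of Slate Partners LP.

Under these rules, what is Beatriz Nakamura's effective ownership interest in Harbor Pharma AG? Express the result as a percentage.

By parent–child attribution (R3), Beatriz Nakamura is treated as also owning Hana Nakamura's interest in Redpoint Services GmbH, giving 61% + 39% = 100%.
By parent–child attribution (R3), Beatriz Nakamura is treated as also owning Hana Nakamura's interest in Silverbay Textiles S.p.A, giving 57% + 43% = 100%.
Chain via Redpoint Services GmbH → Slate Partners LP → Summit Logistics SA (R1): 100% × 23% × 81% × 14% = 2.6082% of Harbor Pharma AG.
Chain via Silverbay Textiles S.p.A. → Talon Trust → Ironwood Foods Inc. (R1): 100% × 11% × 12% × 69% = 0.9108% of Harbor Pharma AG.
Aggregating (R2): 2.6082% + 0.9108% = 3.519%.

3.519%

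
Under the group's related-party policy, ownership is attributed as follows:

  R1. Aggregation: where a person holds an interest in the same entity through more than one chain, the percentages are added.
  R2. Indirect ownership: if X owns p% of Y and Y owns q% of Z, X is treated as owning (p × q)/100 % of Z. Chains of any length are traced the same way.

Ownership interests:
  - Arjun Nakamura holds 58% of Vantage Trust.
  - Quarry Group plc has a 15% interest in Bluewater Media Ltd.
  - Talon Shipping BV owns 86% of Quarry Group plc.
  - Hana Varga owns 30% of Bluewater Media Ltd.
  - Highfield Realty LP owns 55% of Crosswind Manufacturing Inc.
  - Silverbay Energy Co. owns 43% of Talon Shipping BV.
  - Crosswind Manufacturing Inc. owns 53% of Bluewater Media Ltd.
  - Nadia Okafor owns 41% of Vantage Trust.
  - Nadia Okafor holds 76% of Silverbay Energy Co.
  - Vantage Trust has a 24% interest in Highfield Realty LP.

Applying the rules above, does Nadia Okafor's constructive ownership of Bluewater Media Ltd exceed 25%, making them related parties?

Chain via Silverbay Energy Co. → Talon Shipping BV → Quarry Group plc (R2): 76% × 43% × 86% × 15% = 4.21572% of Bluewater Media Ltd.
Chain via Vantage Trust → Highfield Realty LP → Crosswind Manufacturing Inc. (R2): 41% × 24% × 55% × 53% = 2.86836% of Bluewater Media Ltd.
Aggregating (R1): 4.21572% + 2.86836% = 7.08408%.
7.08408% does not exceed the 25% threshold, so Nadia is not a related party to Bluewater Media Ltd.

No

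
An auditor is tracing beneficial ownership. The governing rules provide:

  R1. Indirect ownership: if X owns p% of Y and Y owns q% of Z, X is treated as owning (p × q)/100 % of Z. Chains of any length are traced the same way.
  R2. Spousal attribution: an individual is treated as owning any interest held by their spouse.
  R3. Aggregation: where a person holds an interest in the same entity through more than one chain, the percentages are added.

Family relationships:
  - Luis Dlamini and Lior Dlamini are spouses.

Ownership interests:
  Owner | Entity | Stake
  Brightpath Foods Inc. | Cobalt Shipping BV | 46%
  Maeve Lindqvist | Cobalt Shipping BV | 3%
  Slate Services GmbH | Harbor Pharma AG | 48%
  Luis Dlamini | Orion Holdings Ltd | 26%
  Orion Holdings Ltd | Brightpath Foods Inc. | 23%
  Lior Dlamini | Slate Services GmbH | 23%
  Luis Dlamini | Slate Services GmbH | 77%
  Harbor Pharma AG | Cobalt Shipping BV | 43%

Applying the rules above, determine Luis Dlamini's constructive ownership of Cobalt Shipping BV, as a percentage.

By spousal attribution (R2), Luis Dlamini is treated as also owning Lior Dlamini's interest in Slate Services GmbH, giving 77% + 23% = 100%.
Chain via Slate Services GmbH → Harbor Pharma AG (R1): 100% × 48% × 43% = 20.64% of Cobalt Shipping BV.
Chain via Orion Holdings Ltd → Brightpath Foods Inc. (R1): 26% × 23% × 46% = 2.7508% of Cobalt Shipping BV.
Aggregating (R3): 20.64% + 2.7508% = 23.3908%.

23.3908%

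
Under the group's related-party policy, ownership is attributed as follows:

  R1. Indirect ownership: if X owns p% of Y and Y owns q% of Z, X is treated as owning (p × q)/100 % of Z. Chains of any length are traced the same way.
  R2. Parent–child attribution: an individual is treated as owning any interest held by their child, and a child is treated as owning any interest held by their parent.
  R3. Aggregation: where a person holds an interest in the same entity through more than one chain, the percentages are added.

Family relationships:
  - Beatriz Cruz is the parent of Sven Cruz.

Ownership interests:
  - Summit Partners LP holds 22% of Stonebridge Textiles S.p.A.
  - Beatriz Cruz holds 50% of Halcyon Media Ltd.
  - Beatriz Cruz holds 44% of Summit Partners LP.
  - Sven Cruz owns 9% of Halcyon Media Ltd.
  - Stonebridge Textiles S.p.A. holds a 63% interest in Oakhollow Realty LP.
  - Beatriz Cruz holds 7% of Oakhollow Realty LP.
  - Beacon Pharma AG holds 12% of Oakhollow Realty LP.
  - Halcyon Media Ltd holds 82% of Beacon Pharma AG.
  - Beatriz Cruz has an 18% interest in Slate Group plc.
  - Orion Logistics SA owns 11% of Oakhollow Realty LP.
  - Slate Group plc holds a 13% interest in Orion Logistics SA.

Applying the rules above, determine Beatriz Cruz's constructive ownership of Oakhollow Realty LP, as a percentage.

By parent–child attribution (R2), Beatriz Cruz is treated as also owning Sven Cruz's interest in Halcyon Media Ltd, giving 50% + 9% = 59%.
Chain via Slate Group plc → Orion Logistics SA (R1): 18% × 13% × 11% = 0.2574% of Oakhollow Realty LP.
Chain via Summit Partners LP → Stonebridge Textiles S.p.A. (R1): 44% × 22% × 63% = 6.0984% of Oakhollow Realty LP.
Chain via Halcyon Media Ltd → Beacon Pharma AG (R1): 59% × 82% × 12% = 5.8056% of Oakhollow Realty LP.
Direct interest in Oakhollow Realty LP: 7%.
Aggregating (R3): 0.2574% + 6.0984% + 5.8056% + 7% = 19.1614%.

19.1614%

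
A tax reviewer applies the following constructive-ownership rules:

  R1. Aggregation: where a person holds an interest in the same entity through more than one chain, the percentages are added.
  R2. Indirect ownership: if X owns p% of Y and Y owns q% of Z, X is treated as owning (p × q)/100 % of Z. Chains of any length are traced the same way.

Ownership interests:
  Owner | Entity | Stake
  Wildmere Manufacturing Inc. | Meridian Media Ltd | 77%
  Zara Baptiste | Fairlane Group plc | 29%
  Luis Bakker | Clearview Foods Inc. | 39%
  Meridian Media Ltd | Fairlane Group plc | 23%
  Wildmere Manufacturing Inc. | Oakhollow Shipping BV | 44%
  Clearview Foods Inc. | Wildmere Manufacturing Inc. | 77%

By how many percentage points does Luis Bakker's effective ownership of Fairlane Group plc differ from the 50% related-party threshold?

Chain via Clearview Foods Inc. → Wildmere Manufacturing Inc. → Meridian Media Ltd (R2): 39% × 77% × 77% × 23% = 5.318313% of Fairlane Group plc.
5.318313% falls short of the 50% threshold by 44.681687 percentage points.

44.681687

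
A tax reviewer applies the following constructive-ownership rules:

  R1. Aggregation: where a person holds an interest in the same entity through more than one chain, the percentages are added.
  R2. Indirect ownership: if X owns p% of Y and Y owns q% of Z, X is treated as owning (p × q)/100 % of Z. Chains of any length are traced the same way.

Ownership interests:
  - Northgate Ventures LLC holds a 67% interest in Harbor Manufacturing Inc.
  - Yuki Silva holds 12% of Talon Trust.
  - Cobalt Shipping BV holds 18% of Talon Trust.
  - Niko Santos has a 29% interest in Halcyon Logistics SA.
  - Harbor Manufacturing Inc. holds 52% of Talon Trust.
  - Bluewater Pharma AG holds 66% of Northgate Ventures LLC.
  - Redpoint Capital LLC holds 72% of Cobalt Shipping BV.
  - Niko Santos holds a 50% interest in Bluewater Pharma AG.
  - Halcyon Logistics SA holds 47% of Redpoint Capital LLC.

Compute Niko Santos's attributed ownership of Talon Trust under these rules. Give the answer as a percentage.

Chain via Halcyon Logistics SA → Redpoint Capital LLC → Cobalt Shipping BV (R2): 29% × 47% × 72% × 18% = 1.766448% of Talon Trust.
Chain via Bluewater Pharma AG → Northgate Ventures LLC → Harbor Manufacturing Inc. (R2): 50% × 66% × 67% × 52% = 11.4972% of Talon Trust.
Aggregating (R1): 1.766448% + 11.4972% = 13.263648%.

13.263648%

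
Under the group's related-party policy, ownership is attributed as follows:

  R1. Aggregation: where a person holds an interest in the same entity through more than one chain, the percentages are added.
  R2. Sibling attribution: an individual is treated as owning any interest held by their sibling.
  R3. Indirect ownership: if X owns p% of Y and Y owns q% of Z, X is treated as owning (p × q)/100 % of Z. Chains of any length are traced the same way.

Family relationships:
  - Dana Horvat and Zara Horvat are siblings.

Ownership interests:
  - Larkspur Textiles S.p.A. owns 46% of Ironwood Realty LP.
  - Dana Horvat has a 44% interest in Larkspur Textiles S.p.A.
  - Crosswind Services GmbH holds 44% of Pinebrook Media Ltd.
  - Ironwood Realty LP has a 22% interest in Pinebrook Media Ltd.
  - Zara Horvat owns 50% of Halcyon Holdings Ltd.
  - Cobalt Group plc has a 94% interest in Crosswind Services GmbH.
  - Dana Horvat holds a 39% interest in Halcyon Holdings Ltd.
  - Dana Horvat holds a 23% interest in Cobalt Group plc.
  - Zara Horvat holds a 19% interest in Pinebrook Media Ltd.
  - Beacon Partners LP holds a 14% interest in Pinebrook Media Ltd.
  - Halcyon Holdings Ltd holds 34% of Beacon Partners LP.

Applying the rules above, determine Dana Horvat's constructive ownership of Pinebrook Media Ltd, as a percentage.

By sibling attribution (R2), Dana Horvat is treated as also owning Zara Horvat's interest in Halcyon Holdings Ltd, giving 39% + 50% = 89%.
By sibling attribution (R2), Dana Horvat is treated as owning Zara Horvat's 19% interest in Pinebrook Media Ltd.
Chain via Cobalt Group plc → Crosswind Services GmbH (R3): 23% × 94% × 44% = 9.5128% of Pinebrook Media Ltd.
Chain via Halcyon Holdings Ltd → Beacon Partners LP (R3): 89% × 34% × 14% = 4.2364% of Pinebrook Media Ltd.
Chain via Larkspur Textiles S.p.A. → Ironwood Realty LP (R3): 44% × 46% × 22% = 4.4528% of Pinebrook Media Ltd.
Direct interest in Pinebrook Media Ltd: 19%.
Aggregating (R1): 9.5128% + 4.2364% + 4.4528% + 19% = 37.202%.

37.202%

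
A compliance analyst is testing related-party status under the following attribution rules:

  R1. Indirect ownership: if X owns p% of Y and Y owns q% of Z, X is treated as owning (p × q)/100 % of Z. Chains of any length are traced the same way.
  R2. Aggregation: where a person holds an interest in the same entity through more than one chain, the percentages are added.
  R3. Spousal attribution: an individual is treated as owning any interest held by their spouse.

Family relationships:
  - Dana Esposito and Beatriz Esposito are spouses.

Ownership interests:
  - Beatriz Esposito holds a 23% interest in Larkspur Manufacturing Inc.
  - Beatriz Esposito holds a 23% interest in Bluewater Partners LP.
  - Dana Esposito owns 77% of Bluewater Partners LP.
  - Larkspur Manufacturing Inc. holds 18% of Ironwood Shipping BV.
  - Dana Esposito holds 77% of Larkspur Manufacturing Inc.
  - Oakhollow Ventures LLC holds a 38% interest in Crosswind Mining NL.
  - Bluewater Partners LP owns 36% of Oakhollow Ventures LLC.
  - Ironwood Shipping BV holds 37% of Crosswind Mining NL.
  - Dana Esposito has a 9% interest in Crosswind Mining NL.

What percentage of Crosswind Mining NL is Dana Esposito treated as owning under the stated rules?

29.34%

By spousal attribution (R3), Dana Esposito is treated as also owning Beatriz Esposito's interest in Larkspur Manufacturing Inc, giving 77% + 23% = 100%.
By spousal attribution (R3), Dana Esposito is treated as also owning Beatriz Esposito's interest in Bluewater Partners LP, giving 77% + 23% = 100%.
Chain via Larkspur Manufacturing Inc. → Ironwood Shipping BV (R1): 100% × 18% × 37% = 6.66% of Crosswind Mining NL.
Chain via Bluewater Partners LP → Oakhollow Ventures LLC (R1): 100% × 36% × 38% = 13.68% of Crosswind Mining NL.
Direct interest in Crosswind Mining NL: 9%.
Aggregating (R2): 6.66% + 13.68% + 9% = 29.34%.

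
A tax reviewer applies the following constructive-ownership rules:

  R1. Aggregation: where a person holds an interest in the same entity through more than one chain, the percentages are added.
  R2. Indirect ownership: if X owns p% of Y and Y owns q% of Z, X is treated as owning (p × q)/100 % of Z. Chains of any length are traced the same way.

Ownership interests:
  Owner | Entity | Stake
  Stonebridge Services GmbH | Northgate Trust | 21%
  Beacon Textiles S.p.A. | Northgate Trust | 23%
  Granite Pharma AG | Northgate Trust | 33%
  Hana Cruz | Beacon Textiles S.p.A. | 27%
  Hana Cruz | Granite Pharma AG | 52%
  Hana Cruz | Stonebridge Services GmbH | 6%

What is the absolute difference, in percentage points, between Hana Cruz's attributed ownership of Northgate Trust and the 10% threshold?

14.63

Chain via Granite Pharma AG (R2): 52% × 33% = 17.16% of Northgate Trust.
Chain via Beacon Textiles S.p.A. (R2): 27% × 23% = 6.21% of Northgate Trust.
Chain via Stonebridge Services GmbH (R2): 6% × 21% = 1.26% of Northgate Trust.
Aggregating (R1): 17.16% + 6.21% + 1.26% = 24.63%.
24.63% exceeds the 10% threshold by 14.63 percentage points.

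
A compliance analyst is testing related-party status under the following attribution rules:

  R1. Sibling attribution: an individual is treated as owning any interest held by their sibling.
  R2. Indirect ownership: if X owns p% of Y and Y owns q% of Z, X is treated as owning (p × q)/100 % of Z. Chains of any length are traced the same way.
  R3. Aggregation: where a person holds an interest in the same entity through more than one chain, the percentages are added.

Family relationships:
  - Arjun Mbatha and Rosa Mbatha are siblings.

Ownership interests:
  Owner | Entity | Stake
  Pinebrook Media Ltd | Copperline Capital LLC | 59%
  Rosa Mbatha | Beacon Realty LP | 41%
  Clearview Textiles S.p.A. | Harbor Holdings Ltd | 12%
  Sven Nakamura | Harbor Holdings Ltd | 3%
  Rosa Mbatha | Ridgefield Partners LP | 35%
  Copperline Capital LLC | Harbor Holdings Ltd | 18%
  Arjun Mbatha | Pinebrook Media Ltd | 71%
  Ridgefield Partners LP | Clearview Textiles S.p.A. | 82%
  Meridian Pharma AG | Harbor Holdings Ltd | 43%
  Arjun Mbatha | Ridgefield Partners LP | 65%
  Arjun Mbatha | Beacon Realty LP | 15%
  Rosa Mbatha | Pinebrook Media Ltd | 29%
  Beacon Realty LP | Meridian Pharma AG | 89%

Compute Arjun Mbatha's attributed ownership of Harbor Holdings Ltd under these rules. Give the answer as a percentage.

41.8912%

By sibling attribution (R1), Arjun Mbatha is treated as also owning Rosa Mbatha's interest in Beacon Realty LP, giving 15% + 41% = 56%.
By sibling attribution (R1), Arjun Mbatha is treated as also owning Rosa Mbatha's interest in Ridgefield Partners LP, giving 65% + 35% = 100%.
By sibling attribution (R1), Arjun Mbatha is treated as also owning Rosa Mbatha's interest in Pinebrook Media Ltd, giving 71% + 29% = 100%.
Chain via Beacon Realty LP → Meridian Pharma AG (R2): 56% × 89% × 43% = 21.4312% of Harbor Holdings Ltd.
Chain via Ridgefield Partners LP → Clearview Textiles S.p.A. (R2): 100% × 82% × 12% = 9.84% of Harbor Holdings Ltd.
Chain via Pinebrook Media Ltd → Copperline Capital LLC (R2): 100% × 59% × 18% = 10.62% of Harbor Holdings Ltd.
Aggregating (R3): 21.4312% + 9.84% + 10.62% = 41.8912%.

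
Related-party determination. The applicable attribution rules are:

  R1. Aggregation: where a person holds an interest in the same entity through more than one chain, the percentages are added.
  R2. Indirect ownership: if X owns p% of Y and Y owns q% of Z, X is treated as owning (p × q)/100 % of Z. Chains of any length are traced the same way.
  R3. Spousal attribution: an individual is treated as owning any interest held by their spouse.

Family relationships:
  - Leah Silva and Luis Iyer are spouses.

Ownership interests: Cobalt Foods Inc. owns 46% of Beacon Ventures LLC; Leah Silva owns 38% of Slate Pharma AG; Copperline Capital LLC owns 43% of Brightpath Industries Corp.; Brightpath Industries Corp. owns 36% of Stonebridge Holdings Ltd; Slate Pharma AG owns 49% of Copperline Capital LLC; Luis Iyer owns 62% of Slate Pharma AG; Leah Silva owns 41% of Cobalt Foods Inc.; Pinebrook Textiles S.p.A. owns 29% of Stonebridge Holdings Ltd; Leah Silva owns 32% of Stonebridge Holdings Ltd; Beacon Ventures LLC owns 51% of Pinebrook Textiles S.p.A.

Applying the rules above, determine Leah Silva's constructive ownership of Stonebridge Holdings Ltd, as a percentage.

By spousal attribution (R3), Leah Silva is treated as also owning Luis Iyer's interest in Slate Pharma AG, giving 38% + 62% = 100%.
Chain via Cobalt Foods Inc. → Beacon Ventures LLC → Pinebrook Textiles S.p.A. (R2): 41% × 46% × 51% × 29% = 2.789394% of Stonebridge Holdings Ltd.
Chain via Slate Pharma AG → Copperline Capital LLC → Brightpath Industries Corp. (R2): 100% × 49% × 43% × 36% = 7.5852% of Stonebridge Holdings Ltd.
Direct interest in Stonebridge Holdings Ltd: 32%.
Aggregating (R1): 2.789394% + 7.5852% + 32% = 42.374594%.

42.374594%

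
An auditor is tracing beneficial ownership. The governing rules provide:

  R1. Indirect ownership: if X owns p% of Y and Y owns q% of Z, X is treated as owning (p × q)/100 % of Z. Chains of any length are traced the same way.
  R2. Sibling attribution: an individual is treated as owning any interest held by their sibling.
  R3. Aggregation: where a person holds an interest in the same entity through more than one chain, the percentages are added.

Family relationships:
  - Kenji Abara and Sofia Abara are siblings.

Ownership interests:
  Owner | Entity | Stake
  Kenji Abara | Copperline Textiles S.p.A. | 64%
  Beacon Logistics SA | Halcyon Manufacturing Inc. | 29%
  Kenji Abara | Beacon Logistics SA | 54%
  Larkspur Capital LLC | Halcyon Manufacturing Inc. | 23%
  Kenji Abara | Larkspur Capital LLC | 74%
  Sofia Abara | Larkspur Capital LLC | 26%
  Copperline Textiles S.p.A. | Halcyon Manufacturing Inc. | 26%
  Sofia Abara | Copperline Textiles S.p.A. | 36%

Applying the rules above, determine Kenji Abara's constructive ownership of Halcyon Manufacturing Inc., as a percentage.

64.66%

By sibling attribution (R2), Kenji Abara is treated as also owning Sofia Abara's interest in Larkspur Capital LLC, giving 74% + 26% = 100%.
By sibling attribution (R2), Kenji Abara is treated as also owning Sofia Abara's interest in Copperline Textiles S.p.A, giving 64% + 36% = 100%.
Chain via Larkspur Capital LLC (R1): 100% × 23% = 23% of Halcyon Manufacturing Inc.
Chain via Beacon Logistics SA (R1): 54% × 29% = 15.66% of Halcyon Manufacturing Inc.
Chain via Copperline Textiles S.p.A. (R1): 100% × 26% = 26% of Halcyon Manufacturing Inc.
Aggregating (R3): 23% + 15.66% + 26% = 64.66%.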